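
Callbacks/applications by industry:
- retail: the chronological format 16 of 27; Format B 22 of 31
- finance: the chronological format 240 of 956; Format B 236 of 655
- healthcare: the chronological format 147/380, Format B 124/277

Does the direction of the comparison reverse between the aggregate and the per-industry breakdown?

Retail: the chronological format 16/27 = 59.3%, Format B 22/31 = 71.0% → Format B
Finance: the chronological format 240/956 = 25.1%, Format B 236/655 = 36.0% → Format B
Healthcare: the chronological format 147/380 = 38.7%, Format B 124/277 = 44.8% → Format B
Overall: the chronological format 403/1363 = 29.6%, Format B 382/963 = 39.7% → Format B
Format B wins overall and in every industry group — no reversal.

No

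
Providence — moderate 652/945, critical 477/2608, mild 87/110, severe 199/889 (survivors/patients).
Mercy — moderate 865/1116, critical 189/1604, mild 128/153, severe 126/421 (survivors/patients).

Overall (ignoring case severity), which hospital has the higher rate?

Mercy

Moderate: Providence 652/945 = 69.0%, Mercy 865/1116 = 77.5% → Mercy
Critical: Providence 477/2608 = 18.3%, Mercy 189/1604 = 11.8% → Providence
Mild: Providence 87/110 = 79.1%, Mercy 128/153 = 83.7% → Mercy
Severe: Providence 199/889 = 22.4%, Mercy 126/421 = 29.9% → Mercy
Overall: Providence 1415/4552 = 31.1%, Mercy 1308/3294 = 39.7% → Mercy
(Neither sweeps every case group, but Mercy has the higher pooled rate.)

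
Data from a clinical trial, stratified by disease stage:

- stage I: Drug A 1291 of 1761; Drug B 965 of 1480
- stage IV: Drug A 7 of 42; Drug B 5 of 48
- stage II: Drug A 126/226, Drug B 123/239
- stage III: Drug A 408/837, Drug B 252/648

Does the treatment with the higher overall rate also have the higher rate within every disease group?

Stage I: Drug A 1291/1761 = 73.3%, Drug B 965/1480 = 65.2% → Drug A
Stage IV: Drug A 7/42 = 16.7%, Drug B 5/48 = 10.4% → Drug A
Stage II: Drug A 126/226 = 55.8%, Drug B 123/239 = 51.5% → Drug A
Stage III: Drug A 408/837 = 48.7%, Drug B 252/648 = 38.9% → Drug A
Overall: Drug A 1832/2866 = 63.9%, Drug B 1345/2415 = 55.7% → Drug A
Drug A wins overall and in every disease group — no reversal.

Yes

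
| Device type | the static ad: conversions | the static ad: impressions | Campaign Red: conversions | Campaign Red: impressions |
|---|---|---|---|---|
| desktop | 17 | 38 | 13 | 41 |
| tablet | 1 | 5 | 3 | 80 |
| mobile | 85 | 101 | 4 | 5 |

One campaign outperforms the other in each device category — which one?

the static ad

Desktop: the static ad 17/38 = 44.7%, Campaign Red 13/41 = 31.7% → the static ad
Tablet: the static ad 1/5 = 20.0%, Campaign Red 3/80 = 3.8% → the static ad
Mobile: the static ad 85/101 = 84.2%, Campaign Red 4/5 = 80.0% → the static ad
The static ad has the higher rate in all 3 groups.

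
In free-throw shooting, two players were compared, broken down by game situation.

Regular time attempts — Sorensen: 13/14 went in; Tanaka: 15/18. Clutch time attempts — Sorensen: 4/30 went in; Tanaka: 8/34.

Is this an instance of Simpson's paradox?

Regular time: Sorensen 13/14 = 92.9%, Tanaka 15/18 = 83.3% → Sorensen
Clutch time: Sorensen 4/30 = 13.3%, Tanaka 8/34 = 23.5% → Tanaka
Overall: Sorensen 17/44 = 38.6%, Tanaka 23/52 = 44.2% → Tanaka
Neither sweeps: Sorensen wins 1 of 2 groups, Tanaka wins 1. Tanaka wins overall but not every group — no Simpson reversal.

No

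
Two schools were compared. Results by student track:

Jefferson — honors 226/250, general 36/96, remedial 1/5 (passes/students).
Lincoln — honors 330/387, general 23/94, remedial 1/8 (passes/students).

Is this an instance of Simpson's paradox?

No

Honors: Jefferson 226/250 = 90.4%, Lincoln 330/387 = 85.3% → Jefferson
General: Jefferson 36/96 = 37.5%, Lincoln 23/94 = 24.5% → Jefferson
Remedial: Jefferson 1/5 = 20.0%, Lincoln 1/8 = 12.5% → Jefferson
Overall: Jefferson 263/351 = 74.9%, Lincoln 354/489 = 72.4% → Jefferson
Jefferson wins overall and in every student group — no reversal.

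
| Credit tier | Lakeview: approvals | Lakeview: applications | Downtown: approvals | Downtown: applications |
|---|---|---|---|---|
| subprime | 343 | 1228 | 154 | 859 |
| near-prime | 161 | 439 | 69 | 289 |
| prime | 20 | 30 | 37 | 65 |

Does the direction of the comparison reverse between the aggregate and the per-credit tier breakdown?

No

Subprime: Lakeview 343/1228 = 27.9%, Downtown 154/859 = 17.9% → Lakeview
Near-prime: Lakeview 161/439 = 36.7%, Downtown 69/289 = 23.9% → Lakeview
Prime: Lakeview 20/30 = 66.7%, Downtown 37/65 = 56.9% → Lakeview
Overall: Lakeview 524/1697 = 30.9%, Downtown 260/1213 = 21.4% → Lakeview
Lakeview wins overall and in every credit group — no reversal.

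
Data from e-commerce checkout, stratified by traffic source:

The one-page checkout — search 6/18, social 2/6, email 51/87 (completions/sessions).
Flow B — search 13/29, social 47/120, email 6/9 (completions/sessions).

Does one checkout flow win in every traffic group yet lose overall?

Yes

Search: the one-page checkout 6/18 = 33.3%, Flow B 13/29 = 44.8% → Flow B
Social: the one-page checkout 2/6 = 33.3%, Flow B 47/120 = 39.2% → Flow B
Email: the one-page checkout 51/87 = 58.6%, Flow B 6/9 = 66.7% → Flow B
Overall: the one-page checkout 59/111 = 53.2%, Flow B 66/158 = 41.8% → the one-page checkout
Flow B wins each traffic group but the one-page checkout wins overall — the comparison reverses. Flow B's sessions skew toward social, which has a lower base rate.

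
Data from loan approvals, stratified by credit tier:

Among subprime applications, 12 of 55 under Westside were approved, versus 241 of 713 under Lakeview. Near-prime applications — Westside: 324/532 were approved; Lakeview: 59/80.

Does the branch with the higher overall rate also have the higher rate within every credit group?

No

Subprime: Westside 12/55 = 21.8%, Lakeview 241/713 = 33.8% → Lakeview
Near-prime: Westside 324/532 = 60.9%, Lakeview 59/80 = 73.8% → Lakeview
Overall: Westside 336/587 = 57.2%, Lakeview 300/793 = 37.8% → Westside
Lakeview wins each credit group but Westside wins overall — the comparison reverses. Lakeview's applications skew toward subprime, which has a lower base rate.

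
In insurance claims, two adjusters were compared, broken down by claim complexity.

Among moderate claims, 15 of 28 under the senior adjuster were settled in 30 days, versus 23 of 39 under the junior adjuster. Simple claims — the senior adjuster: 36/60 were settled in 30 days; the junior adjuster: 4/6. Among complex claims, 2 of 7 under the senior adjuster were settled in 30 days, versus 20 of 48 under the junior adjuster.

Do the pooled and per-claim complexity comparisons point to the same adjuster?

No

Moderate: the senior adjuster 15/28 = 53.6%, the junior adjuster 23/39 = 59.0% → the junior adjuster
Simple: the senior adjuster 36/60 = 60.0%, the junior adjuster 4/6 = 66.7% → the junior adjuster
Complex: the senior adjuster 2/7 = 28.6%, the junior adjuster 20/48 = 41.7% → the junior adjuster
Overall: the senior adjuster 53/95 = 55.8%, the junior adjuster 47/93 = 50.5% → the senior adjuster
The junior adjuster wins each claim group but the senior adjuster wins overall — the comparison reverses. The junior adjuster's claims skew toward complex, which has a lower base rate.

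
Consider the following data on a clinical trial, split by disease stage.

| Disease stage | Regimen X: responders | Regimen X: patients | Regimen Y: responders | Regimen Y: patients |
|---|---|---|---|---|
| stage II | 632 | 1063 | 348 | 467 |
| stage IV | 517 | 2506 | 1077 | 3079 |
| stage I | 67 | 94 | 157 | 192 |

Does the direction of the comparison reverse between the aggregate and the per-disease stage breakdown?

Stage II: Regimen X 632/1063 = 59.5%, Regimen Y 348/467 = 74.5% → Regimen Y
Stage IV: Regimen X 517/2506 = 20.6%, Regimen Y 1077/3079 = 35.0% → Regimen Y
Stage I: Regimen X 67/94 = 71.3%, Regimen Y 157/192 = 81.8% → Regimen Y
Overall: Regimen X 1216/3663 = 33.2%, Regimen Y 1582/3738 = 42.3% → Regimen Y
Regimen Y wins overall and in every disease group — no reversal.

No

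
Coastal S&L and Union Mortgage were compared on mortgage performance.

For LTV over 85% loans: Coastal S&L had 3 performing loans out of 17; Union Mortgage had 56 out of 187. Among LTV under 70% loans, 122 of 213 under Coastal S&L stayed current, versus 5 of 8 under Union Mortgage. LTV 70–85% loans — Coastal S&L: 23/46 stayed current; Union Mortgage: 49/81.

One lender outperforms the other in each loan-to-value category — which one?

LTV over 85%: Coastal S&L 3/17 = 17.6%, Union Mortgage 56/187 = 29.9% → Union Mortgage
LTV under 70%: Coastal S&L 122/213 = 57.3%, Union Mortgage 5/8 = 62.5% → Union Mortgage
LTV 70–85%: Coastal S&L 23/46 = 50.0%, Union Mortgage 49/81 = 60.5% → Union Mortgage
Union Mortgage has the higher rate in all 3 groups.

Union Mortgage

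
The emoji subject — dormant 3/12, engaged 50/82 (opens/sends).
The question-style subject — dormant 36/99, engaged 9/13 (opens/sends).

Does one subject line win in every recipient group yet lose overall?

Dormant: the emoji subject 3/12 = 25.0%, the question-style subject 36/99 = 36.4% → the question-style subject
Engaged: the emoji subject 50/82 = 61.0%, the question-style subject 9/13 = 69.2% → the question-style subject
Overall: the emoji subject 53/94 = 56.4%, the question-style subject 45/112 = 40.2% → the emoji subject
The question-style subject wins each recipient group but the emoji subject wins overall — the comparison reverses. The question-style subject's sends skew toward dormant, which has a lower base rate.

Yes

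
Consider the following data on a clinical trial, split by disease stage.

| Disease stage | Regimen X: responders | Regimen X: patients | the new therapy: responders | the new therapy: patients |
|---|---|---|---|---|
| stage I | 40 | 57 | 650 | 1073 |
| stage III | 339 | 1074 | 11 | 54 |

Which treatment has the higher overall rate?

Stage I: Regimen X 40/57 = 70.2%, the new therapy 650/1073 = 60.6% → Regimen X
Stage III: Regimen X 339/1074 = 31.6%, the new therapy 11/54 = 20.4% → Regimen X
Overall: Regimen X 379/1131 = 33.5%, the new therapy 661/1127 = 58.7% → the new therapy
(Regimen X wins every disease group but the new therapy wins overall — Regimen X's patients skew toward the low-rate stage III group.)

the new therapy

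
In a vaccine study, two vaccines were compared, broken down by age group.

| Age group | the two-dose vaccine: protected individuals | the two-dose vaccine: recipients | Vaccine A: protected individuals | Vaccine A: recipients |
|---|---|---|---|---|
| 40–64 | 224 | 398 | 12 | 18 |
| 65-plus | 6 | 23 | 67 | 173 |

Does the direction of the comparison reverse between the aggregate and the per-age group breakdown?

Yes

40–64: the two-dose vaccine 224/398 = 56.3%, Vaccine A 12/18 = 66.7% → Vaccine A
65-plus: the two-dose vaccine 6/23 = 26.1%, Vaccine A 67/173 = 38.7% → Vaccine A
Overall: the two-dose vaccine 230/421 = 54.6%, Vaccine A 79/191 = 41.4% → the two-dose vaccine
Vaccine A wins each age group but the two-dose vaccine wins overall — the comparison reverses. Vaccine A's recipients skew toward 65-plus, which has a lower base rate.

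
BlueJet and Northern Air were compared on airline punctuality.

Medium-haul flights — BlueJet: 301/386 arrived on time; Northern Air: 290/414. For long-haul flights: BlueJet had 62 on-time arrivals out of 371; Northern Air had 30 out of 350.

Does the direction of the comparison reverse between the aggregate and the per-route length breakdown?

Medium-haul: BlueJet 301/386 = 78.0%, Northern Air 290/414 = 70.0% → BlueJet
Long-haul: BlueJet 62/371 = 16.7%, Northern Air 30/350 = 8.6% → BlueJet
Overall: BlueJet 363/757 = 48.0%, Northern Air 320/764 = 41.9% → BlueJet
BlueJet wins overall and in every route group — no reversal.

No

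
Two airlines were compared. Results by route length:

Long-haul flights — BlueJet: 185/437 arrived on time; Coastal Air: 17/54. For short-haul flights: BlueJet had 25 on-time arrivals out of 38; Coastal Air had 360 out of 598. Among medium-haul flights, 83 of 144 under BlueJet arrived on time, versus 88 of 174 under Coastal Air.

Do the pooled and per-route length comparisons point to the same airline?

Long-haul: BlueJet 185/437 = 42.3%, Coastal Air 17/54 = 31.5% → BlueJet
Short-haul: BlueJet 25/38 = 65.8%, Coastal Air 360/598 = 60.2% → BlueJet
Medium-haul: BlueJet 83/144 = 57.6%, Coastal Air 88/174 = 50.6% → BlueJet
Overall: BlueJet 293/619 = 47.3%, Coastal Air 465/826 = 56.3% → Coastal Air
BlueJet wins each route group but Coastal Air wins overall — the comparison reverses. BlueJet's flights skew toward long-haul, which has a lower base rate.

No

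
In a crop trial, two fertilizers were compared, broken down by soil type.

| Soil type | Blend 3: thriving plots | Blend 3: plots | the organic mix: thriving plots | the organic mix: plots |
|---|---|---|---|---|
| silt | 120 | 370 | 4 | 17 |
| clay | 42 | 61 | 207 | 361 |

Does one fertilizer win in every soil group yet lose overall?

Silt: Blend 3 120/370 = 32.4%, the organic mix 4/17 = 23.5% → Blend 3
Clay: Blend 3 42/61 = 68.9%, the organic mix 207/361 = 57.3% → Blend 3
Overall: Blend 3 162/431 = 37.6%, the organic mix 211/378 = 55.8% → the organic mix
Blend 3 wins each soil group but the organic mix wins overall — the comparison reverses. Blend 3's plots skew toward silt, which has a lower base rate.

Yes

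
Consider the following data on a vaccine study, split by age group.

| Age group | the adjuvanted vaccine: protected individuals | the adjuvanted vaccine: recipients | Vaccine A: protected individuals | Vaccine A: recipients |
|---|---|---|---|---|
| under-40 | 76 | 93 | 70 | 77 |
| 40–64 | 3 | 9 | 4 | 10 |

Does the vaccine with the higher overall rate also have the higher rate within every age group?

Under-40: the adjuvanted vaccine 76/93 = 81.7%, Vaccine A 70/77 = 90.9% → Vaccine A
40–64: the adjuvanted vaccine 3/9 = 33.3%, Vaccine A 4/10 = 40.0% → Vaccine A
Overall: the adjuvanted vaccine 79/102 = 77.5%, Vaccine A 74/87 = 85.1% → Vaccine A
Vaccine A wins overall and in every age group — no reversal.

Yes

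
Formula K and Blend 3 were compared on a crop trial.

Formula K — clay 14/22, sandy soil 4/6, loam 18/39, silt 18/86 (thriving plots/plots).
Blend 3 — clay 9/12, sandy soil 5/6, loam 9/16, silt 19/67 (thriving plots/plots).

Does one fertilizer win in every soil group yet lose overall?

Clay: Formula K 14/22 = 63.6%, Blend 3 9/12 = 75.0% → Blend 3
Sandy soil: Formula K 4/6 = 66.7%, Blend 3 5/6 = 83.3% → Blend 3
Loam: Formula K 18/39 = 46.2%, Blend 3 9/16 = 56.2% → Blend 3
Silt: Formula K 18/86 = 20.9%, Blend 3 19/67 = 28.4% → Blend 3
Overall: Formula K 54/153 = 35.3%, Blend 3 42/101 = 41.6% → Blend 3
Blend 3 wins overall and in every soil group — no reversal.

No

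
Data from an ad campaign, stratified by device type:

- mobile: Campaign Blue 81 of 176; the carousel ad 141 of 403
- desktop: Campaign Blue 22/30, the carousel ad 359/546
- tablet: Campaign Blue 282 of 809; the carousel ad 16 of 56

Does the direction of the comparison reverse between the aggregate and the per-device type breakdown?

Yes

Mobile: Campaign Blue 81/176 = 46.0%, the carousel ad 141/403 = 35.0% → Campaign Blue
Desktop: Campaign Blue 22/30 = 73.3%, the carousel ad 359/546 = 65.8% → Campaign Blue
Tablet: Campaign Blue 282/809 = 34.9%, the carousel ad 16/56 = 28.6% → Campaign Blue
Overall: Campaign Blue 385/1015 = 37.9%, the carousel ad 516/1005 = 51.3% → the carousel ad
Campaign Blue wins each device group but the carousel ad wins overall — the comparison reverses. Campaign Blue's impressions skew toward tablet, which has a lower base rate.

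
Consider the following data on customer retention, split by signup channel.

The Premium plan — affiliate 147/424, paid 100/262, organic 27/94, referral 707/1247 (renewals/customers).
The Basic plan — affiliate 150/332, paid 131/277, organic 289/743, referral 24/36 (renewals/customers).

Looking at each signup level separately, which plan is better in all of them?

the Basic plan

Affiliate: the Premium plan 147/424 = 34.7%, the Basic plan 150/332 = 45.2% → the Basic plan
Paid: the Premium plan 100/262 = 38.2%, the Basic plan 131/277 = 47.3% → the Basic plan
Organic: the Premium plan 27/94 = 28.7%, the Basic plan 289/743 = 38.9% → the Basic plan
Referral: the Premium plan 707/1247 = 56.7%, the Basic plan 24/36 = 66.7% → the Basic plan
The Basic plan has the higher rate in all 4 groups.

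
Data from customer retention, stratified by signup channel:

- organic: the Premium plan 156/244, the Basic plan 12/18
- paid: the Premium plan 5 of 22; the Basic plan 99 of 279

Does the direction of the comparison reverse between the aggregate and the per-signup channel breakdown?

Yes

Organic: the Premium plan 156/244 = 63.9%, the Basic plan 12/18 = 66.7% → the Basic plan
Paid: the Premium plan 5/22 = 22.7%, the Basic plan 99/279 = 35.5% → the Basic plan
Overall: the Premium plan 161/266 = 60.5%, the Basic plan 111/297 = 37.4% → the Premium plan
The Basic plan wins each signup group but the Premium plan wins overall — the comparison reverses. The Basic plan's customers skew toward paid, which has a lower base rate.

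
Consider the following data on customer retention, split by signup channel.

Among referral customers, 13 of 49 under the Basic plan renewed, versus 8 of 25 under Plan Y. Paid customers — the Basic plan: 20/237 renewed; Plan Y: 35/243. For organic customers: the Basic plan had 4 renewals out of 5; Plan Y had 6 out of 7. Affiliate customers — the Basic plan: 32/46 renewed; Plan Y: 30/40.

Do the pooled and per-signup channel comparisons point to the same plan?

Yes

Referral: the Basic plan 13/49 = 26.5%, Plan Y 8/25 = 32.0% → Plan Y
Paid: the Basic plan 20/237 = 8.4%, Plan Y 35/243 = 14.4% → Plan Y
Organic: the Basic plan 4/5 = 80.0%, Plan Y 6/7 = 85.7% → Plan Y
Affiliate: the Basic plan 32/46 = 69.6%, Plan Y 30/40 = 75.0% → Plan Y
Overall: the Basic plan 69/337 = 20.5%, Plan Y 79/315 = 25.1% → Plan Y
Plan Y wins overall and in every signup group — no reversal.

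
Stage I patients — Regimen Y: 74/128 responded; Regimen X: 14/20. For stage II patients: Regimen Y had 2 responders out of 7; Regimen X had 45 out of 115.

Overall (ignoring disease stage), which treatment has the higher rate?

Stage I: Regimen Y 74/128 = 57.8%, Regimen X 14/20 = 70.0% → Regimen X
Stage II: Regimen Y 2/7 = 28.6%, Regimen X 45/115 = 39.1% → Regimen X
Overall: Regimen Y 76/135 = 56.3%, Regimen X 59/135 = 43.7% → Regimen Y
(Regimen X wins every disease group but Regimen Y wins overall — Regimen X's patients skew toward the low-rate stage II group.)

Regimen Y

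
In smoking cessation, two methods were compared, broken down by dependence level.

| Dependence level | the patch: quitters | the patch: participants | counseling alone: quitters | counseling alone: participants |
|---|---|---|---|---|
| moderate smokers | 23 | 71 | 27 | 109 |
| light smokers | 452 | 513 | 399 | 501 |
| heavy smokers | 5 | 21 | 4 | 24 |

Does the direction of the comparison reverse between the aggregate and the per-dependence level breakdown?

Moderate smokers: the patch 23/71 = 32.4%, counseling alone 27/109 = 24.8% → the patch
Light smokers: the patch 452/513 = 88.1%, counseling alone 399/501 = 79.6% → the patch
Heavy smokers: the patch 5/21 = 23.8%, counseling alone 4/24 = 16.7% → the patch
Overall: the patch 480/605 = 79.3%, counseling alone 430/634 = 67.8% → the patch
The patch wins overall and in every dependence group — no reversal.

No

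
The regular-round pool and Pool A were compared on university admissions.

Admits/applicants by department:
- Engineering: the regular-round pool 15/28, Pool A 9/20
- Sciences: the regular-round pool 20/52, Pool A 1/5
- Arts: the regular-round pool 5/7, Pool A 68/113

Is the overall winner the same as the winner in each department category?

No

Engineering: the regular-round pool 15/28 = 53.6%, Pool A 9/20 = 45.0% → the regular-round pool
Sciences: the regular-round pool 20/52 = 38.5%, Pool A 1/5 = 20.0% → the regular-round pool
Arts: the regular-round pool 5/7 = 71.4%, Pool A 68/113 = 60.2% → the regular-round pool
Overall: the regular-round pool 40/87 = 46.0%, Pool A 78/138 = 56.5% → Pool A
The regular-round pool wins each department group but Pool A wins overall — the comparison reverses. The regular-round pool's applicants skew toward Sciences, which has a lower base rate.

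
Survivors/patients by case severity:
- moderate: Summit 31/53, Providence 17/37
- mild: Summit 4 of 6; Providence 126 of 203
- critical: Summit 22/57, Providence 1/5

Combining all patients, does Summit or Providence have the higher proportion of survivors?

Providence

Moderate: Summit 31/53 = 58.5%, Providence 17/37 = 45.9% → Summit
Mild: Summit 4/6 = 66.7%, Providence 126/203 = 62.1% → Summit
Critical: Summit 22/57 = 38.6%, Providence 1/5 = 20.0% → Summit
Overall: Summit 57/116 = 49.1%, Providence 144/245 = 58.8% → Providence
(Summit wins every case group but Providence wins overall — Summit's patients skew toward the low-rate critical group.)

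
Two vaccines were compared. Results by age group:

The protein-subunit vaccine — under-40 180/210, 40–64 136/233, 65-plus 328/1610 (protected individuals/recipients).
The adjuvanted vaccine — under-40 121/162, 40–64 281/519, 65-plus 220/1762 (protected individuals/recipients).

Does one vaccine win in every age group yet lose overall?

Under-40: the protein-subunit vaccine 180/210 = 85.7%, the adjuvanted vaccine 121/162 = 74.7% → the protein-subunit vaccine
40–64: the protein-subunit vaccine 136/233 = 58.4%, the adjuvanted vaccine 281/519 = 54.1% → the protein-subunit vaccine
65-plus: the protein-subunit vaccine 328/1610 = 20.4%, the adjuvanted vaccine 220/1762 = 12.5% → the protein-subunit vaccine
Overall: the protein-subunit vaccine 644/2053 = 31.4%, the adjuvanted vaccine 622/2443 = 25.5% → the protein-subunit vaccine
The protein-subunit vaccine wins overall and in every age group — no reversal.

No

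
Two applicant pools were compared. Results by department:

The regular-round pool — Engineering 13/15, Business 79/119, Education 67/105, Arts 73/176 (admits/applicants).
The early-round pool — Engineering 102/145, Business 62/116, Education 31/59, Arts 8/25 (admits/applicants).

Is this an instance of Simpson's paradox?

Engineering: the regular-round pool 13/15 = 86.7%, the early-round pool 102/145 = 70.3% → the regular-round pool
Business: the regular-round pool 79/119 = 66.4%, the early-round pool 62/116 = 53.4% → the regular-round pool
Education: the regular-round pool 67/105 = 63.8%, the early-round pool 31/59 = 52.5% → the regular-round pool
Arts: the regular-round pool 73/176 = 41.5%, the early-round pool 8/25 = 32.0% → the regular-round pool
Overall: the regular-round pool 232/415 = 55.9%, the early-round pool 203/345 = 58.8% → the early-round pool
The regular-round pool wins each department group but the early-round pool wins overall — the comparison reverses. The regular-round pool's applicants skew toward Arts, which has a lower base rate.

Yes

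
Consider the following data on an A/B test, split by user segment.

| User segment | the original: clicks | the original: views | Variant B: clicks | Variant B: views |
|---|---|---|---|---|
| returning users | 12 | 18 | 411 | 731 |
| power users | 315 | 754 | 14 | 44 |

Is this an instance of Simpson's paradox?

Yes

Returning users: the original 12/18 = 66.7%, Variant B 411/731 = 56.2% → the original
Power users: the original 315/754 = 41.8%, Variant B 14/44 = 31.8% → the original
Overall: the original 327/772 = 42.4%, Variant B 425/775 = 54.8% → Variant B
The original wins each user group but Variant B wins overall — the comparison reverses. The original's views skew toward power users, which has a lower base rate.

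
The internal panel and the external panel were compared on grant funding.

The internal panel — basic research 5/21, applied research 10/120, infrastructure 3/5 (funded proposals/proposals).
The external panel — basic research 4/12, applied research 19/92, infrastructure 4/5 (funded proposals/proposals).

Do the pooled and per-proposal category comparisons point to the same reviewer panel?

Basic research: the internal panel 5/21 = 23.8%, the external panel 4/12 = 33.3% → the external panel
Applied research: the internal panel 10/120 = 8.3%, the external panel 19/92 = 20.7% → the external panel
Infrastructure: the internal panel 3/5 = 60.0%, the external panel 4/5 = 80.0% → the external panel
Overall: the internal panel 18/146 = 12.3%, the external panel 27/109 = 24.8% → the external panel
The external panel wins overall and in every proposal group — no reversal.

Yes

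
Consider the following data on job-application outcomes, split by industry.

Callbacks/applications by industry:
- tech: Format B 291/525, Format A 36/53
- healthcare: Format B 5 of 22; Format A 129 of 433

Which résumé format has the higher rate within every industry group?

Format A

Tech: Format B 291/525 = 55.4%, Format A 36/53 = 67.9% → Format A
Healthcare: Format B 5/22 = 22.7%, Format A 129/433 = 29.8% → Format A
Format A has the higher rate in both groups.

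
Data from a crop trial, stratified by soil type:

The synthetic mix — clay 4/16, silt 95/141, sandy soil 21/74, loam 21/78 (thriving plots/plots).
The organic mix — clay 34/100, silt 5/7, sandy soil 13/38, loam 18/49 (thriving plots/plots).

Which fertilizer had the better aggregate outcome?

Clay: the synthetic mix 4/16 = 25.0%, the organic mix 34/100 = 34.0% → the organic mix
Silt: the synthetic mix 95/141 = 67.4%, the organic mix 5/7 = 71.4% → the organic mix
Sandy soil: the synthetic mix 21/74 = 28.4%, the organic mix 13/38 = 34.2% → the organic mix
Loam: the synthetic mix 21/78 = 26.9%, the organic mix 18/49 = 36.7% → the organic mix
Overall: the synthetic mix 141/309 = 45.6%, the organic mix 70/194 = 36.1% → the synthetic mix
(The organic mix wins every soil group but the synthetic mix wins overall — the organic mix's plots skew toward the low-rate clay group.)

the synthetic mix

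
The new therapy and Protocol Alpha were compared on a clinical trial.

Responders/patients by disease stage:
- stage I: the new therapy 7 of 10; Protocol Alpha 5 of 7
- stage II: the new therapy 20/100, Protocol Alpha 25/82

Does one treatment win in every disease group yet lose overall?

Stage I: the new therapy 7/10 = 70.0%, Protocol Alpha 5/7 = 71.4% → Protocol Alpha
Stage II: the new therapy 20/100 = 20.0%, Protocol Alpha 25/82 = 30.5% → Protocol Alpha
Overall: the new therapy 27/110 = 24.5%, Protocol Alpha 30/89 = 33.7% → Protocol Alpha
Protocol Alpha wins overall and in every disease group — no reversal.

No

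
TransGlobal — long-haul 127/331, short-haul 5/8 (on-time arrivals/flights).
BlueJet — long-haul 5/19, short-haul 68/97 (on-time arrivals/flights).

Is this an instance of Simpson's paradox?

No

Long-haul: TransGlobal 127/331 = 38.4%, BlueJet 5/19 = 26.3% → TransGlobal
Short-haul: TransGlobal 5/8 = 62.5%, BlueJet 68/97 = 70.1% → BlueJet
Overall: TransGlobal 132/339 = 38.9%, BlueJet 73/116 = 62.9% → BlueJet
Neither sweeps: TransGlobal wins 1 of 2 groups, BlueJet wins 1. BlueJet wins overall but not every group — no Simpson reversal.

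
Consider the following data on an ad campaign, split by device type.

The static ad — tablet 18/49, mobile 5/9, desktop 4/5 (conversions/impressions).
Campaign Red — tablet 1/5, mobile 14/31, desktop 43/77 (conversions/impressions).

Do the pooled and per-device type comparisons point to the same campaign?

Tablet: the static ad 18/49 = 36.7%, Campaign Red 1/5 = 20.0% → the static ad
Mobile: the static ad 5/9 = 55.6%, Campaign Red 14/31 = 45.2% → the static ad
Desktop: the static ad 4/5 = 80.0%, Campaign Red 43/77 = 55.8% → the static ad
Overall: the static ad 27/63 = 42.9%, Campaign Red 58/113 = 51.3% → Campaign Red
The static ad wins each device group but Campaign Red wins overall — the comparison reverses. The static ad's impressions skew toward tablet, which has a lower base rate.

No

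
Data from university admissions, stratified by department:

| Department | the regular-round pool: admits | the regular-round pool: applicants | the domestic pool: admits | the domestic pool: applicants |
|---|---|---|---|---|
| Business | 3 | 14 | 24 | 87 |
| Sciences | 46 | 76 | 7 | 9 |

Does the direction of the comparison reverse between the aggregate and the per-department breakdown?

Yes

Business: the regular-round pool 3/14 = 21.4%, the domestic pool 24/87 = 27.6% → the domestic pool
Sciences: the regular-round pool 46/76 = 60.5%, the domestic pool 7/9 = 77.8% → the domestic pool
Overall: the regular-round pool 49/90 = 54.4%, the domestic pool 31/96 = 32.3% → the regular-round pool
The domestic pool wins each department group but the regular-round pool wins overall — the comparison reverses. The domestic pool's applicants skew toward Business, which has a lower base rate.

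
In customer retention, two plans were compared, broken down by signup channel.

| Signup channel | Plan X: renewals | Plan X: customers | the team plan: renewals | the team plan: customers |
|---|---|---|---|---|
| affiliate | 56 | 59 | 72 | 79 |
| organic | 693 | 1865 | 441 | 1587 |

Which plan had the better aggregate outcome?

Plan X

Affiliate: Plan X 56/59 = 94.9%, the team plan 72/79 = 91.1% → Plan X
Organic: Plan X 693/1865 = 37.2%, the team plan 441/1587 = 27.8% → Plan X
Overall: Plan X 749/1924 = 38.9%, the team plan 513/1666 = 30.8% → Plan X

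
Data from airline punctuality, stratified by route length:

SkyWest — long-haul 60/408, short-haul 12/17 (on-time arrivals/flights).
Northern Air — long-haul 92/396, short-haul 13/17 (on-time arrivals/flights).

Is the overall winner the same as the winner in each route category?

Yes

Long-haul: SkyWest 60/408 = 14.7%, Northern Air 92/396 = 23.2% → Northern Air
Short-haul: SkyWest 12/17 = 70.6%, Northern Air 13/17 = 76.5% → Northern Air
Overall: SkyWest 72/425 = 16.9%, Northern Air 105/413 = 25.4% → Northern Air
Northern Air wins overall and in every route group — no reversal.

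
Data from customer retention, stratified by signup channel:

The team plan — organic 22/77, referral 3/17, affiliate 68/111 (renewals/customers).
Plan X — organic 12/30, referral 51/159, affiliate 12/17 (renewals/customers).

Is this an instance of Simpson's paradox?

Organic: the team plan 22/77 = 28.6%, Plan X 12/30 = 40.0% → Plan X
Referral: the team plan 3/17 = 17.6%, Plan X 51/159 = 32.1% → Plan X
Affiliate: the team plan 68/111 = 61.3%, Plan X 12/17 = 70.6% → Plan X
Overall: the team plan 93/205 = 45.4%, Plan X 75/206 = 36.4% → the team plan
Plan X wins each signup group but the team plan wins overall — the comparison reverses. Plan X's customers skew toward referral, which has a lower base rate.

Yes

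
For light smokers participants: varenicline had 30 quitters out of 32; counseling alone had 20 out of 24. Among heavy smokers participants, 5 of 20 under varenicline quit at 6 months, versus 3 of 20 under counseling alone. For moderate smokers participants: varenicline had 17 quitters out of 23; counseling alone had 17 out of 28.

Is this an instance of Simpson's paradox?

No

Light smokers: varenicline 30/32 = 93.8%, counseling alone 20/24 = 83.3% → varenicline
Heavy smokers: varenicline 5/20 = 25.0%, counseling alone 3/20 = 15.0% → varenicline
Moderate smokers: varenicline 17/23 = 73.9%, counseling alone 17/28 = 60.7% → varenicline
Overall: varenicline 52/75 = 69.3%, counseling alone 40/72 = 55.6% → varenicline
Varenicline wins overall and in every dependence group — no reversal.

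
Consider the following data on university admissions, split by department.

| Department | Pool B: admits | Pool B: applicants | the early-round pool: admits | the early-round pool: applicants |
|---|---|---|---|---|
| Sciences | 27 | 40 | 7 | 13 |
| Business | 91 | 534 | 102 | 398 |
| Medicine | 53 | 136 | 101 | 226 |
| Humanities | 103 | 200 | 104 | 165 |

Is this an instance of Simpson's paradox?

Sciences: Pool B 27/40 = 67.5%, the early-round pool 7/13 = 53.8% → Pool B
Business: Pool B 91/534 = 17.0%, the early-round pool 102/398 = 25.6% → the early-round pool
Medicine: Pool B 53/136 = 39.0%, the early-round pool 101/226 = 44.7% → the early-round pool
Humanities: Pool B 103/200 = 51.5%, the early-round pool 104/165 = 63.0% → the early-round pool
Overall: Pool B 274/910 = 30.1%, the early-round pool 314/802 = 39.2% → the early-round pool
Neither sweeps: Pool B wins 1 of 4 groups, the early-round pool wins 3. The early-round pool wins overall but not every group — no Simpson reversal.

No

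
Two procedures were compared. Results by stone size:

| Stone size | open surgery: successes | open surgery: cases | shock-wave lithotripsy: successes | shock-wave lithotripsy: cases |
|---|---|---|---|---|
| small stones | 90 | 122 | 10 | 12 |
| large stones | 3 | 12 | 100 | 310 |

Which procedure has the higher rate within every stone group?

Small stones: open surgery 90/122 = 73.8%, shock-wave lithotripsy 10/12 = 83.3% → shock-wave lithotripsy
Large stones: open surgery 3/12 = 25.0%, shock-wave lithotripsy 100/310 = 32.3% → shock-wave lithotripsy
Shock-wave lithotripsy has the higher rate in both groups.

shock-wave lithotripsy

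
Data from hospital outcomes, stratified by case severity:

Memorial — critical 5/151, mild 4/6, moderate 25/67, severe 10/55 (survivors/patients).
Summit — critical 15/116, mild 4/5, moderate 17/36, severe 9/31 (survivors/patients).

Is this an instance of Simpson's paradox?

No

Critical: Memorial 5/151 = 3.3%, Summit 15/116 = 12.9% → Summit
Mild: Memorial 4/6 = 66.7%, Summit 4/5 = 80.0% → Summit
Moderate: Memorial 25/67 = 37.3%, Summit 17/36 = 47.2% → Summit
Severe: Memorial 10/55 = 18.2%, Summit 9/31 = 29.0% → Summit
Overall: Memorial 44/279 = 15.8%, Summit 45/188 = 23.9% → Summit
Summit wins overall and in every case group — no reversal.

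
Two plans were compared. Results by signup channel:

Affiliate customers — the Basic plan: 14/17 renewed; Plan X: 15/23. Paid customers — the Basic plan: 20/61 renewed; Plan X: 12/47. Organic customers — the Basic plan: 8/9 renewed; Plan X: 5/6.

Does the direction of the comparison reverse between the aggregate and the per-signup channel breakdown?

No

Affiliate: the Basic plan 14/17 = 82.4%, Plan X 15/23 = 65.2% → the Basic plan
Paid: the Basic plan 20/61 = 32.8%, Plan X 12/47 = 25.5% → the Basic plan
Organic: the Basic plan 8/9 = 88.9%, Plan X 5/6 = 83.3% → the Basic plan
Overall: the Basic plan 42/87 = 48.3%, Plan X 32/76 = 42.1% → the Basic plan
The Basic plan wins overall and in every signup group — no reversal.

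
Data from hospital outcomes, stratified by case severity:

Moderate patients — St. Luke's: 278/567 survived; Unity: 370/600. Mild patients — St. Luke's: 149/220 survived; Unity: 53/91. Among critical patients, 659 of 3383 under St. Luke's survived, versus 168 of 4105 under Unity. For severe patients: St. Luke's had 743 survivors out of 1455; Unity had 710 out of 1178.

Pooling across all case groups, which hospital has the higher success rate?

St. Luke's

Moderate: St. Luke's 278/567 = 49.0%, Unity 370/600 = 61.7% → Unity
Mild: St. Luke's 149/220 = 67.7%, Unity 53/91 = 58.2% → St. Luke's
Critical: St. Luke's 659/3383 = 19.5%, Unity 168/4105 = 4.1% → St. Luke's
Severe: St. Luke's 743/1455 = 51.1%, Unity 710/1178 = 60.3% → Unity
Overall: St. Luke's 1829/5625 = 32.5%, Unity 1301/5974 = 21.8% → St. Luke's
(Neither sweeps every case group, but St. Luke's has the higher pooled rate.)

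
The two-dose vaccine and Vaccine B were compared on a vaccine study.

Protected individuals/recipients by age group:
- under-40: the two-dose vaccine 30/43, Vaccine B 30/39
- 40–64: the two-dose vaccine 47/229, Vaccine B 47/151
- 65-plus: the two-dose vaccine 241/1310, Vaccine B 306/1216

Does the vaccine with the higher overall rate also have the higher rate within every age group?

Yes

Under-40: the two-dose vaccine 30/43 = 69.8%, Vaccine B 30/39 = 76.9% → Vaccine B
40–64: the two-dose vaccine 47/229 = 20.5%, Vaccine B 47/151 = 31.1% → Vaccine B
65-plus: the two-dose vaccine 241/1310 = 18.4%, Vaccine B 306/1216 = 25.2% → Vaccine B
Overall: the two-dose vaccine 318/1582 = 20.1%, Vaccine B 383/1406 = 27.2% → Vaccine B
Vaccine B wins overall and in every age group — no reversal.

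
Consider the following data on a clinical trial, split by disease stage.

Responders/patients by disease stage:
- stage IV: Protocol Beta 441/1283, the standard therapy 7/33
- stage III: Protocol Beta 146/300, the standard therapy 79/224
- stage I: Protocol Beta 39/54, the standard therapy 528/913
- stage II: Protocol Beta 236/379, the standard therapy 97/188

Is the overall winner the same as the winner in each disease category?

No

Stage IV: Protocol Beta 441/1283 = 34.4%, the standard therapy 7/33 = 21.2% → Protocol Beta
Stage III: Protocol Beta 146/300 = 48.7%, the standard therapy 79/224 = 35.3% → Protocol Beta
Stage I: Protocol Beta 39/54 = 72.2%, the standard therapy 528/913 = 57.8% → Protocol Beta
Stage II: Protocol Beta 236/379 = 62.3%, the standard therapy 97/188 = 51.6% → Protocol Beta
Overall: Protocol Beta 862/2016 = 42.8%, the standard therapy 711/1358 = 52.4% → the standard therapy
Protocol Beta wins each disease group but the standard therapy wins overall — the comparison reverses. Protocol Beta's patients skew toward stage IV, which has a lower base rate.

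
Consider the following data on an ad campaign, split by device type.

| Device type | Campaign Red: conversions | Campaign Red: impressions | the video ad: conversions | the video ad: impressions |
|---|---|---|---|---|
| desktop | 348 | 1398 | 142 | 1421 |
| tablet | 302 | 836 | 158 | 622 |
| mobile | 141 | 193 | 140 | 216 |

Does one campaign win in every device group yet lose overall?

Desktop: Campaign Red 348/1398 = 24.9%, the video ad 142/1421 = 10.0% → Campaign Red
Tablet: Campaign Red 302/836 = 36.1%, the video ad 158/622 = 25.4% → Campaign Red
Mobile: Campaign Red 141/193 = 73.1%, the video ad 140/216 = 64.8% → Campaign Red
Overall: Campaign Red 791/2427 = 32.6%, the video ad 440/2259 = 19.5% → Campaign Red
Campaign Red wins overall and in every device group — no reversal.

No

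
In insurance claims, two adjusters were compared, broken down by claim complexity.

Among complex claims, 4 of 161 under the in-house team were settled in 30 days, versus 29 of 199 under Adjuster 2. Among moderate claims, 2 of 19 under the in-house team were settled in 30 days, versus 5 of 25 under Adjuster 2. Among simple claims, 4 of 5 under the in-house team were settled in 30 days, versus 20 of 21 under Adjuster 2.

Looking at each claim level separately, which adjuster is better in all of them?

Adjuster 2

Complex: the in-house team 4/161 = 2.5%, Adjuster 2 29/199 = 14.6% → Adjuster 2
Moderate: the in-house team 2/19 = 10.5%, Adjuster 2 5/25 = 20.0% → Adjuster 2
Simple: the in-house team 4/5 = 80.0%, Adjuster 2 20/21 = 95.2% → Adjuster 2
Adjuster 2 has the higher rate in all 3 groups.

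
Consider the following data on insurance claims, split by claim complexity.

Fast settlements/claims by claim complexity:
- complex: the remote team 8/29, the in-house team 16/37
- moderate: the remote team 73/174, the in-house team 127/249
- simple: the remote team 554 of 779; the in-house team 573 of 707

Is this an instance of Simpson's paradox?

Complex: the remote team 8/29 = 27.6%, the in-house team 16/37 = 43.2% → the in-house team
Moderate: the remote team 73/174 = 42.0%, the in-house team 127/249 = 51.0% → the in-house team
Simple: the remote team 554/779 = 71.1%, the in-house team 573/707 = 81.0% → the in-house team
Overall: the remote team 635/982 = 64.7%, the in-house team 716/993 = 72.1% → the in-house team
The in-house team wins overall and in every claim group — no reversal.

No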